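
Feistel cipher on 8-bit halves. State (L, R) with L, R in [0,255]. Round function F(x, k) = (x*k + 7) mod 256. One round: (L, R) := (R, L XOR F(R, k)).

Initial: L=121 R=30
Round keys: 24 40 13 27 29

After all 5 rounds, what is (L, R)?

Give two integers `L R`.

Answer: 228 105

Derivation:
Round 1 (k=24): L=30 R=174
Round 2 (k=40): L=174 R=41
Round 3 (k=13): L=41 R=178
Round 4 (k=27): L=178 R=228
Round 5 (k=29): L=228 R=105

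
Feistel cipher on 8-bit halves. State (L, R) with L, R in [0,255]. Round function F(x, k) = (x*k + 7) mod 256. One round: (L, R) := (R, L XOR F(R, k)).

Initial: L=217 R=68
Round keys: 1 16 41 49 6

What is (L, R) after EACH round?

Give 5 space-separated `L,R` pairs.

Answer: 68,146 146,99 99,112 112,20 20,15

Derivation:
Round 1 (k=1): L=68 R=146
Round 2 (k=16): L=146 R=99
Round 3 (k=41): L=99 R=112
Round 4 (k=49): L=112 R=20
Round 5 (k=6): L=20 R=15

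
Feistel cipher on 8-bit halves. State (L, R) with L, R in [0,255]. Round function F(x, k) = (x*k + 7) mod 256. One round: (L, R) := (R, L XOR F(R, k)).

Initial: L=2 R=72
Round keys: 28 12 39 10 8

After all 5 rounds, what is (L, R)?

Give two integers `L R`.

Answer: 186 6

Derivation:
Round 1 (k=28): L=72 R=229
Round 2 (k=12): L=229 R=139
Round 3 (k=39): L=139 R=209
Round 4 (k=10): L=209 R=186
Round 5 (k=8): L=186 R=6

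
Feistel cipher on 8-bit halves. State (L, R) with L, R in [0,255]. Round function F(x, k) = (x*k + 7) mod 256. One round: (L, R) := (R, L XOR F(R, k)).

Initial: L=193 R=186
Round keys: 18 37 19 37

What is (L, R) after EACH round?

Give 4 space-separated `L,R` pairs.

Round 1 (k=18): L=186 R=218
Round 2 (k=37): L=218 R=51
Round 3 (k=19): L=51 R=10
Round 4 (k=37): L=10 R=74

Answer: 186,218 218,51 51,10 10,74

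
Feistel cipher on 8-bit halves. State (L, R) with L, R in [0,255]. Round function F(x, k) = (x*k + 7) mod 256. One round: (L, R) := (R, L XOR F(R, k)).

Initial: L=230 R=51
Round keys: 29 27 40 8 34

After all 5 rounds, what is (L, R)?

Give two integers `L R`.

Round 1 (k=29): L=51 R=40
Round 2 (k=27): L=40 R=12
Round 3 (k=40): L=12 R=207
Round 4 (k=8): L=207 R=115
Round 5 (k=34): L=115 R=130

Answer: 115 130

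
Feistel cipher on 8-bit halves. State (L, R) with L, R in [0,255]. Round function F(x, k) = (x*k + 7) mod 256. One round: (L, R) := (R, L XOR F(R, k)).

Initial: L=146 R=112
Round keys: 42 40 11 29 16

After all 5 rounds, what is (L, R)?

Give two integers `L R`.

Round 1 (k=42): L=112 R=245
Round 2 (k=40): L=245 R=63
Round 3 (k=11): L=63 R=73
Round 4 (k=29): L=73 R=115
Round 5 (k=16): L=115 R=126

Answer: 115 126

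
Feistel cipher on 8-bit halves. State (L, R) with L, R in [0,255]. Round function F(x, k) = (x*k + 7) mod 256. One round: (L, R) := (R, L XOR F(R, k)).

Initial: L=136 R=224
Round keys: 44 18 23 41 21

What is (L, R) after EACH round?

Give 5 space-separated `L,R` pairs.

Answer: 224,15 15,245 245,5 5,33 33,185

Derivation:
Round 1 (k=44): L=224 R=15
Round 2 (k=18): L=15 R=245
Round 3 (k=23): L=245 R=5
Round 4 (k=41): L=5 R=33
Round 5 (k=21): L=33 R=185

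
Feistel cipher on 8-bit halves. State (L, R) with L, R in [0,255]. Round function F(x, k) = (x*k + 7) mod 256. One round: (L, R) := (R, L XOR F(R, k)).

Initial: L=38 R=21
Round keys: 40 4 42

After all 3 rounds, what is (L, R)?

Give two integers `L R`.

Round 1 (k=40): L=21 R=105
Round 2 (k=4): L=105 R=190
Round 3 (k=42): L=190 R=90

Answer: 190 90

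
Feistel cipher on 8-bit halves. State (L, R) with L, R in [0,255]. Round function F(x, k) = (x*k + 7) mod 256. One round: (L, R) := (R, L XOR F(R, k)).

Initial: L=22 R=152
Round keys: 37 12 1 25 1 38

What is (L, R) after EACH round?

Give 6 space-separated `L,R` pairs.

Answer: 152,233 233,107 107,155 155,65 65,211 211,24

Derivation:
Round 1 (k=37): L=152 R=233
Round 2 (k=12): L=233 R=107
Round 3 (k=1): L=107 R=155
Round 4 (k=25): L=155 R=65
Round 5 (k=1): L=65 R=211
Round 6 (k=38): L=211 R=24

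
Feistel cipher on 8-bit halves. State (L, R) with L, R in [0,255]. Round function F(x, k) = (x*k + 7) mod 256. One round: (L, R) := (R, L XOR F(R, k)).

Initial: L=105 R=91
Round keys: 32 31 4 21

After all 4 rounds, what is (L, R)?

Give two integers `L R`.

Answer: 129 126

Derivation:
Round 1 (k=32): L=91 R=14
Round 2 (k=31): L=14 R=226
Round 3 (k=4): L=226 R=129
Round 4 (k=21): L=129 R=126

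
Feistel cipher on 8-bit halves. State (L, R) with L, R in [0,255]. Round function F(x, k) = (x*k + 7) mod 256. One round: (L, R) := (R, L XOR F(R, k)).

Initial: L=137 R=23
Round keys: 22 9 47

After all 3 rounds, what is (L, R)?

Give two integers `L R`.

Answer: 216 39

Derivation:
Round 1 (k=22): L=23 R=136
Round 2 (k=9): L=136 R=216
Round 3 (k=47): L=216 R=39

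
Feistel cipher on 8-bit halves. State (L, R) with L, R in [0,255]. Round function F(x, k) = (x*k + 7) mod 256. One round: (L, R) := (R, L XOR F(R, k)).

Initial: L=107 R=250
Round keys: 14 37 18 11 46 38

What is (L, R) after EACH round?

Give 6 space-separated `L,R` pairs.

Round 1 (k=14): L=250 R=216
Round 2 (k=37): L=216 R=197
Round 3 (k=18): L=197 R=57
Round 4 (k=11): L=57 R=191
Round 5 (k=46): L=191 R=96
Round 6 (k=38): L=96 R=248

Answer: 250,216 216,197 197,57 57,191 191,96 96,248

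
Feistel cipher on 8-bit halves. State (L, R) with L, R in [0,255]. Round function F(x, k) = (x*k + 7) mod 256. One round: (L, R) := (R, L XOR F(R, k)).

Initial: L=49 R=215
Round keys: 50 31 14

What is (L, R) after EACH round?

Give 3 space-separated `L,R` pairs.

Answer: 215,52 52,132 132,11

Derivation:
Round 1 (k=50): L=215 R=52
Round 2 (k=31): L=52 R=132
Round 3 (k=14): L=132 R=11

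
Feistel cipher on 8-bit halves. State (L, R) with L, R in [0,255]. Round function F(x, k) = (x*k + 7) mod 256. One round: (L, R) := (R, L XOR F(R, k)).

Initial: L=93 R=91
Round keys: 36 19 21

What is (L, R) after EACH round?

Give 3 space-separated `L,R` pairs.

Round 1 (k=36): L=91 R=142
Round 2 (k=19): L=142 R=202
Round 3 (k=21): L=202 R=23

Answer: 91,142 142,202 202,23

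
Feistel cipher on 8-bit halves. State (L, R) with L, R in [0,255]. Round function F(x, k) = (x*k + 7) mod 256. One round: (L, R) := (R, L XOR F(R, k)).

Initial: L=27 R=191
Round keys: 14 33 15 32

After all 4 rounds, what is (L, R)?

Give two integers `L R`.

Round 1 (k=14): L=191 R=98
Round 2 (k=33): L=98 R=22
Round 3 (k=15): L=22 R=51
Round 4 (k=32): L=51 R=113

Answer: 51 113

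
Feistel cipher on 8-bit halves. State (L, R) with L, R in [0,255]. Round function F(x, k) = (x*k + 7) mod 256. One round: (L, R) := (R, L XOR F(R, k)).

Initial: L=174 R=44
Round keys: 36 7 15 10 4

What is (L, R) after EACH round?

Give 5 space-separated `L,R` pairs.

Answer: 44,153 153,26 26,20 20,213 213,79

Derivation:
Round 1 (k=36): L=44 R=153
Round 2 (k=7): L=153 R=26
Round 3 (k=15): L=26 R=20
Round 4 (k=10): L=20 R=213
Round 5 (k=4): L=213 R=79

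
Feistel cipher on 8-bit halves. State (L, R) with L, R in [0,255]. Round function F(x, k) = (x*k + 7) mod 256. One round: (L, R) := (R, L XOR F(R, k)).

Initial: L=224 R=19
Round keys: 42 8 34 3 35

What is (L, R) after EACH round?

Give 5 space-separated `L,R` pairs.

Round 1 (k=42): L=19 R=197
Round 2 (k=8): L=197 R=60
Round 3 (k=34): L=60 R=58
Round 4 (k=3): L=58 R=137
Round 5 (k=35): L=137 R=248

Answer: 19,197 197,60 60,58 58,137 137,248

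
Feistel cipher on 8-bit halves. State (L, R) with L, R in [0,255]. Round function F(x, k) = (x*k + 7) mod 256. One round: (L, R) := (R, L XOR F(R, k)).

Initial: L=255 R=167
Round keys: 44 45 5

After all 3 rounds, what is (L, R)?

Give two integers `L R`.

Round 1 (k=44): L=167 R=68
Round 2 (k=45): L=68 R=92
Round 3 (k=5): L=92 R=151

Answer: 92 151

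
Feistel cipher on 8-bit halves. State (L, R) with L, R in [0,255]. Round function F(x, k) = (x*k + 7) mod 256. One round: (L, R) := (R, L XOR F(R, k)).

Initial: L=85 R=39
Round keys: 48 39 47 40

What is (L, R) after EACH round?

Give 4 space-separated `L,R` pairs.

Answer: 39,2 2,114 114,247 247,237

Derivation:
Round 1 (k=48): L=39 R=2
Round 2 (k=39): L=2 R=114
Round 3 (k=47): L=114 R=247
Round 4 (k=40): L=247 R=237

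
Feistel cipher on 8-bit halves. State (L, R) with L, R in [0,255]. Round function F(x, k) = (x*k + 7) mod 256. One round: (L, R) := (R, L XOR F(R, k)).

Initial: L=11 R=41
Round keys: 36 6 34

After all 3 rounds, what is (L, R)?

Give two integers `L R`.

Round 1 (k=36): L=41 R=192
Round 2 (k=6): L=192 R=174
Round 3 (k=34): L=174 R=227

Answer: 174 227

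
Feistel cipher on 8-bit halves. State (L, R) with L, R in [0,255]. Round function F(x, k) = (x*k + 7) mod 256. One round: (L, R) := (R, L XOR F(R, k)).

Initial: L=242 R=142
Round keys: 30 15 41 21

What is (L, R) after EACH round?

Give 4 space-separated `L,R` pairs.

Answer: 142,89 89,176 176,110 110,189

Derivation:
Round 1 (k=30): L=142 R=89
Round 2 (k=15): L=89 R=176
Round 3 (k=41): L=176 R=110
Round 4 (k=21): L=110 R=189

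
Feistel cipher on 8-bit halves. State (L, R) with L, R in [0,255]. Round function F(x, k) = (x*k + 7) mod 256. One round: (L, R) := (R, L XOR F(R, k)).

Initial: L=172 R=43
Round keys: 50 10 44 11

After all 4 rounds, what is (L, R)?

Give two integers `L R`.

Answer: 62 11

Derivation:
Round 1 (k=50): L=43 R=193
Round 2 (k=10): L=193 R=186
Round 3 (k=44): L=186 R=62
Round 4 (k=11): L=62 R=11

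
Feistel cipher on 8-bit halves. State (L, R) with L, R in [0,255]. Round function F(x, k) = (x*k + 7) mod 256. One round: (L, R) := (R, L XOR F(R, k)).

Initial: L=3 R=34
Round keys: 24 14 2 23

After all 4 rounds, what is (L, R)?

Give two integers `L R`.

Round 1 (k=24): L=34 R=52
Round 2 (k=14): L=52 R=253
Round 3 (k=2): L=253 R=53
Round 4 (k=23): L=53 R=55

Answer: 53 55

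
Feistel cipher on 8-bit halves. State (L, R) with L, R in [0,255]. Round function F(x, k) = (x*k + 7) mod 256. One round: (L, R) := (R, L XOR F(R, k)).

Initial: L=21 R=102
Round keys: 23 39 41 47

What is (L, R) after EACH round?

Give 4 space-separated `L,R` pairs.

Round 1 (k=23): L=102 R=36
Round 2 (k=39): L=36 R=229
Round 3 (k=41): L=229 R=144
Round 4 (k=47): L=144 R=146

Answer: 102,36 36,229 229,144 144,146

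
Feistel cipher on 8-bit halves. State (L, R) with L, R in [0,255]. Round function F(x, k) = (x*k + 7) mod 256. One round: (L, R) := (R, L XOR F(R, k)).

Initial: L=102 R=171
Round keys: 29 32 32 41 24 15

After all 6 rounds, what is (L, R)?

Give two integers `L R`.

Round 1 (k=29): L=171 R=0
Round 2 (k=32): L=0 R=172
Round 3 (k=32): L=172 R=135
Round 4 (k=41): L=135 R=10
Round 5 (k=24): L=10 R=112
Round 6 (k=15): L=112 R=157

Answer: 112 157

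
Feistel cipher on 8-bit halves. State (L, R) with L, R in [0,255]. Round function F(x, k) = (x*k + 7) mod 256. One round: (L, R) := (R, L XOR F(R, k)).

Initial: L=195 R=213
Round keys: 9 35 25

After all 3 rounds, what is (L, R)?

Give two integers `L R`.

Answer: 105 15

Derivation:
Round 1 (k=9): L=213 R=71
Round 2 (k=35): L=71 R=105
Round 3 (k=25): L=105 R=15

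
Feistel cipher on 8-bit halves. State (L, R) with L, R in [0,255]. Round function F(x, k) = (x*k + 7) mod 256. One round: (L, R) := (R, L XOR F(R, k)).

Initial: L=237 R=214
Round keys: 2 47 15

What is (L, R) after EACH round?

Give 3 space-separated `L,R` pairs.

Round 1 (k=2): L=214 R=94
Round 2 (k=47): L=94 R=159
Round 3 (k=15): L=159 R=6

Answer: 214,94 94,159 159,6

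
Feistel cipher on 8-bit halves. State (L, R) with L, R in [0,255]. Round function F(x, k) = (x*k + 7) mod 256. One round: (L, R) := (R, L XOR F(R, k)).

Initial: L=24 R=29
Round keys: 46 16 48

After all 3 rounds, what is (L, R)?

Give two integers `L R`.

Round 1 (k=46): L=29 R=37
Round 2 (k=16): L=37 R=74
Round 3 (k=48): L=74 R=194

Answer: 74 194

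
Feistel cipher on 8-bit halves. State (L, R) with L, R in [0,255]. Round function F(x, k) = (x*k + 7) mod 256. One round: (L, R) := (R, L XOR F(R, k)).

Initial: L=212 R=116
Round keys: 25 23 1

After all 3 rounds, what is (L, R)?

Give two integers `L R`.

Answer: 148 20

Derivation:
Round 1 (k=25): L=116 R=143
Round 2 (k=23): L=143 R=148
Round 3 (k=1): L=148 R=20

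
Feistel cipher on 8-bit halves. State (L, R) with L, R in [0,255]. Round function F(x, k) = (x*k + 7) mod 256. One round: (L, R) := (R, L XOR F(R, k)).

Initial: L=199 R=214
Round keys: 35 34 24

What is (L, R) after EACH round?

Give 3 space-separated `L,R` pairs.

Round 1 (k=35): L=214 R=142
Round 2 (k=34): L=142 R=53
Round 3 (k=24): L=53 R=113

Answer: 214,142 142,53 53,113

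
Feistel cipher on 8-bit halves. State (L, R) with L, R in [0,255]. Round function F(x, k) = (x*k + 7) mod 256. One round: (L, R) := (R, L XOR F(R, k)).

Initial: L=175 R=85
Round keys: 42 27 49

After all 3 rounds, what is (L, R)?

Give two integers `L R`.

Round 1 (k=42): L=85 R=86
Round 2 (k=27): L=86 R=76
Round 3 (k=49): L=76 R=197

Answer: 76 197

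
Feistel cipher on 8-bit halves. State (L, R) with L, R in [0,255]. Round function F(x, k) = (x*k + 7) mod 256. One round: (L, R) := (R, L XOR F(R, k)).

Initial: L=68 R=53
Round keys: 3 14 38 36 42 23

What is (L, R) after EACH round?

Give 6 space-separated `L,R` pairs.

Round 1 (k=3): L=53 R=226
Round 2 (k=14): L=226 R=86
Round 3 (k=38): L=86 R=41
Round 4 (k=36): L=41 R=157
Round 5 (k=42): L=157 R=224
Round 6 (k=23): L=224 R=186

Answer: 53,226 226,86 86,41 41,157 157,224 224,186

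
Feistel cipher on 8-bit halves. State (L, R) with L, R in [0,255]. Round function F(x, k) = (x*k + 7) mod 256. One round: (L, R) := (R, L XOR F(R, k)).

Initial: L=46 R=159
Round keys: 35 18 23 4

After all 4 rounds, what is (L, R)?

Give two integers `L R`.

Round 1 (k=35): L=159 R=234
Round 2 (k=18): L=234 R=228
Round 3 (k=23): L=228 R=105
Round 4 (k=4): L=105 R=79

Answer: 105 79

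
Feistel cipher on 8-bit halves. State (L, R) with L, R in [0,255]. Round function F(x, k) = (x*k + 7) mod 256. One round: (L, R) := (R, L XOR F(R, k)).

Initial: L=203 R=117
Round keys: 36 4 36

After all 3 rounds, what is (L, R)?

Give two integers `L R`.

Answer: 178 191

Derivation:
Round 1 (k=36): L=117 R=176
Round 2 (k=4): L=176 R=178
Round 3 (k=36): L=178 R=191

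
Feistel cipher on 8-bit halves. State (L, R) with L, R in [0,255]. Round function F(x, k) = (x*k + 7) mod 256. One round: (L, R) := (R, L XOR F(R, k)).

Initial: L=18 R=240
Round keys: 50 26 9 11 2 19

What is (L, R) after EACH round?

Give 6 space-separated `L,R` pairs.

Answer: 240,245 245,25 25,29 29,95 95,216 216,80

Derivation:
Round 1 (k=50): L=240 R=245
Round 2 (k=26): L=245 R=25
Round 3 (k=9): L=25 R=29
Round 4 (k=11): L=29 R=95
Round 5 (k=2): L=95 R=216
Round 6 (k=19): L=216 R=80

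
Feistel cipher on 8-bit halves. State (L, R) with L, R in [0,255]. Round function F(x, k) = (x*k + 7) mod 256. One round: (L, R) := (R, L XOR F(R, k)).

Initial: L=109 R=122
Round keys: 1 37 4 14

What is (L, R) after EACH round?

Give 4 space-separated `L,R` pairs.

Answer: 122,236 236,89 89,135 135,48

Derivation:
Round 1 (k=1): L=122 R=236
Round 2 (k=37): L=236 R=89
Round 3 (k=4): L=89 R=135
Round 4 (k=14): L=135 R=48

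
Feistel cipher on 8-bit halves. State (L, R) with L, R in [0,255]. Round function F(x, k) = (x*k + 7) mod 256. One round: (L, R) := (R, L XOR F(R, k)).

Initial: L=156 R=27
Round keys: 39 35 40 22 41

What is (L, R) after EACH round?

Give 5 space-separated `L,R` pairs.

Round 1 (k=39): L=27 R=184
Round 2 (k=35): L=184 R=52
Round 3 (k=40): L=52 R=159
Round 4 (k=22): L=159 R=133
Round 5 (k=41): L=133 R=203

Answer: 27,184 184,52 52,159 159,133 133,203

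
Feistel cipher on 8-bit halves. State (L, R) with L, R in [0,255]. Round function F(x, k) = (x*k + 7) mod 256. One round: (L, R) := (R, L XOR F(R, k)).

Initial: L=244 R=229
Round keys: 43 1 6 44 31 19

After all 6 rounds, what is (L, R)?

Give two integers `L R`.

Answer: 165 17

Derivation:
Round 1 (k=43): L=229 R=138
Round 2 (k=1): L=138 R=116
Round 3 (k=6): L=116 R=53
Round 4 (k=44): L=53 R=87
Round 5 (k=31): L=87 R=165
Round 6 (k=19): L=165 R=17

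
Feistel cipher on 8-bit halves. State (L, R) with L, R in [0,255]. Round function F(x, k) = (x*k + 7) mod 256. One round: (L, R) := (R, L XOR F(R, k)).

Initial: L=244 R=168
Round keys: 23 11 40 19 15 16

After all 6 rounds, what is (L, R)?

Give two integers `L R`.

Answer: 88 196

Derivation:
Round 1 (k=23): L=168 R=235
Round 2 (k=11): L=235 R=136
Round 3 (k=40): L=136 R=172
Round 4 (k=19): L=172 R=67
Round 5 (k=15): L=67 R=88
Round 6 (k=16): L=88 R=196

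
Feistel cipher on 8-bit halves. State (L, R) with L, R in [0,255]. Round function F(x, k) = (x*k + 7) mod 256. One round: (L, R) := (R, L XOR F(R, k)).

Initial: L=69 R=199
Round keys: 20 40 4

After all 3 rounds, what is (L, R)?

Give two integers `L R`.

Answer: 176 17

Derivation:
Round 1 (k=20): L=199 R=214
Round 2 (k=40): L=214 R=176
Round 3 (k=4): L=176 R=17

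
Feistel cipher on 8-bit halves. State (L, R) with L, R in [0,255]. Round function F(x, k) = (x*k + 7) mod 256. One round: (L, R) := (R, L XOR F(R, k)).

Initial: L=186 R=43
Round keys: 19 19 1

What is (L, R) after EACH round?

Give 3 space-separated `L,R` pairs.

Round 1 (k=19): L=43 R=130
Round 2 (k=19): L=130 R=134
Round 3 (k=1): L=134 R=15

Answer: 43,130 130,134 134,15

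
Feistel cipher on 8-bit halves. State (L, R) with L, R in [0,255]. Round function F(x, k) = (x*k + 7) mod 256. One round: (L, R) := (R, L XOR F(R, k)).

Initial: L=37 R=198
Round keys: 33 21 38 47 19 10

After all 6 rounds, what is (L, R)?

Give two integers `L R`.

Round 1 (k=33): L=198 R=168
Round 2 (k=21): L=168 R=9
Round 3 (k=38): L=9 R=245
Round 4 (k=47): L=245 R=11
Round 5 (k=19): L=11 R=45
Round 6 (k=10): L=45 R=194

Answer: 45 194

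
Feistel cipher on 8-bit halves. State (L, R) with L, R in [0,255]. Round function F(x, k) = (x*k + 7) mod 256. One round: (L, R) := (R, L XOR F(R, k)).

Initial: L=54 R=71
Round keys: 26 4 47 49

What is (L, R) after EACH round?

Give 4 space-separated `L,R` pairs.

Round 1 (k=26): L=71 R=11
Round 2 (k=4): L=11 R=116
Round 3 (k=47): L=116 R=88
Round 4 (k=49): L=88 R=171

Answer: 71,11 11,116 116,88 88,171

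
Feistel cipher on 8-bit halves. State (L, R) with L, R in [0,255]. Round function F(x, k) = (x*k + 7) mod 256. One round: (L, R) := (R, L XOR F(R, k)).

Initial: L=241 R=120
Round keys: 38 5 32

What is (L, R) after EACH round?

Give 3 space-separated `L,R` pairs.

Answer: 120,38 38,189 189,129

Derivation:
Round 1 (k=38): L=120 R=38
Round 2 (k=5): L=38 R=189
Round 3 (k=32): L=189 R=129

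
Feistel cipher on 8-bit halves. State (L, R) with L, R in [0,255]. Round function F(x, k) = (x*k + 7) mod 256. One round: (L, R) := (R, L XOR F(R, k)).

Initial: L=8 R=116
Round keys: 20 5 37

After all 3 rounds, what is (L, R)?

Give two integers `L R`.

Answer: 214 234

Derivation:
Round 1 (k=20): L=116 R=31
Round 2 (k=5): L=31 R=214
Round 3 (k=37): L=214 R=234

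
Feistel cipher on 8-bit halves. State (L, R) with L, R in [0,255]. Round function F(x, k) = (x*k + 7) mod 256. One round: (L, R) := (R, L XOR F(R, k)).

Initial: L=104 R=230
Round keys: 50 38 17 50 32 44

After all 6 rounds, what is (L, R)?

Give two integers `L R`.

Answer: 186 97

Derivation:
Round 1 (k=50): L=230 R=155
Round 2 (k=38): L=155 R=239
Round 3 (k=17): L=239 R=125
Round 4 (k=50): L=125 R=158
Round 5 (k=32): L=158 R=186
Round 6 (k=44): L=186 R=97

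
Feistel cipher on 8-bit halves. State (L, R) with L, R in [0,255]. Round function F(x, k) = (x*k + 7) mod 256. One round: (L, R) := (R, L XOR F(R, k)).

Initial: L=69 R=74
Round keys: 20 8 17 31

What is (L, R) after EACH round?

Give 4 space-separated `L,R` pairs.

Round 1 (k=20): L=74 R=138
Round 2 (k=8): L=138 R=29
Round 3 (k=17): L=29 R=126
Round 4 (k=31): L=126 R=84

Answer: 74,138 138,29 29,126 126,84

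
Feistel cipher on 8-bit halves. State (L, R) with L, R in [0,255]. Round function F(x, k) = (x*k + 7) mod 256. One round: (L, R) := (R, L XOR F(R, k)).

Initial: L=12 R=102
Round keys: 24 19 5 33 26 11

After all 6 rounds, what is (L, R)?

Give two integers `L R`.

Answer: 195 123

Derivation:
Round 1 (k=24): L=102 R=155
Round 2 (k=19): L=155 R=238
Round 3 (k=5): L=238 R=54
Round 4 (k=33): L=54 R=19
Round 5 (k=26): L=19 R=195
Round 6 (k=11): L=195 R=123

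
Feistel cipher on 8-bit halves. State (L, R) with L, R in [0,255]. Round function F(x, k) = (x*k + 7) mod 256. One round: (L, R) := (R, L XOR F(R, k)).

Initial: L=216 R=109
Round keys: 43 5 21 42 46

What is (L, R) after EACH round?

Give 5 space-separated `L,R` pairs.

Round 1 (k=43): L=109 R=142
Round 2 (k=5): L=142 R=160
Round 3 (k=21): L=160 R=169
Round 4 (k=42): L=169 R=97
Round 5 (k=46): L=97 R=220

Answer: 109,142 142,160 160,169 169,97 97,220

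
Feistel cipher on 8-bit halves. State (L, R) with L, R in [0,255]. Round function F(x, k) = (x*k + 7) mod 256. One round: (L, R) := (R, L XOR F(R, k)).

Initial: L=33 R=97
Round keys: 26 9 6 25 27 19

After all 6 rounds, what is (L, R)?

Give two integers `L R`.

Round 1 (k=26): L=97 R=192
Round 2 (k=9): L=192 R=166
Round 3 (k=6): L=166 R=43
Round 4 (k=25): L=43 R=156
Round 5 (k=27): L=156 R=80
Round 6 (k=19): L=80 R=107

Answer: 80 107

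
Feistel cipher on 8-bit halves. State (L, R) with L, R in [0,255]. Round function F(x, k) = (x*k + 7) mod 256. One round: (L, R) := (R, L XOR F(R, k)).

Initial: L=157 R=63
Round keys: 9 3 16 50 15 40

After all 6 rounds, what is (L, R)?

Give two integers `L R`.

Answer: 51 95

Derivation:
Round 1 (k=9): L=63 R=163
Round 2 (k=3): L=163 R=207
Round 3 (k=16): L=207 R=84
Round 4 (k=50): L=84 R=160
Round 5 (k=15): L=160 R=51
Round 6 (k=40): L=51 R=95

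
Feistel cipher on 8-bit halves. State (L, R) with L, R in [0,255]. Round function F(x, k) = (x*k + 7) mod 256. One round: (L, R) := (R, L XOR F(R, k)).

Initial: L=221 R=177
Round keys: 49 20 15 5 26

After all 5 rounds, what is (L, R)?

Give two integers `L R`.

Answer: 133 177

Derivation:
Round 1 (k=49): L=177 R=53
Round 2 (k=20): L=53 R=154
Round 3 (k=15): L=154 R=56
Round 4 (k=5): L=56 R=133
Round 5 (k=26): L=133 R=177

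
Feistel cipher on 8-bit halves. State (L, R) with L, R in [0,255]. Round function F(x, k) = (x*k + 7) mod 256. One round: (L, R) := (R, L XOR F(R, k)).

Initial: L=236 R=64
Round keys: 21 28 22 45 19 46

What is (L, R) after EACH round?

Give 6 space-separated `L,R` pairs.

Round 1 (k=21): L=64 R=171
Round 2 (k=28): L=171 R=251
Round 3 (k=22): L=251 R=50
Round 4 (k=45): L=50 R=42
Round 5 (k=19): L=42 R=23
Round 6 (k=46): L=23 R=3

Answer: 64,171 171,251 251,50 50,42 42,23 23,3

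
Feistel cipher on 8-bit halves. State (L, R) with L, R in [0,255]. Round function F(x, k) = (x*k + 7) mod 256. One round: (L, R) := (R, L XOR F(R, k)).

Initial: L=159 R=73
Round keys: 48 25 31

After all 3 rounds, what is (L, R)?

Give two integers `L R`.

Answer: 166 9

Derivation:
Round 1 (k=48): L=73 R=40
Round 2 (k=25): L=40 R=166
Round 3 (k=31): L=166 R=9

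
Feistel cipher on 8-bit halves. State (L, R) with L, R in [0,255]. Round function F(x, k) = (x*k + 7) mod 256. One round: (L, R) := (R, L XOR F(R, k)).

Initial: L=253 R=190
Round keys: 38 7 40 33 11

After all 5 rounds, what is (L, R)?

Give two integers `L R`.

Answer: 15 53

Derivation:
Round 1 (k=38): L=190 R=198
Round 2 (k=7): L=198 R=207
Round 3 (k=40): L=207 R=153
Round 4 (k=33): L=153 R=15
Round 5 (k=11): L=15 R=53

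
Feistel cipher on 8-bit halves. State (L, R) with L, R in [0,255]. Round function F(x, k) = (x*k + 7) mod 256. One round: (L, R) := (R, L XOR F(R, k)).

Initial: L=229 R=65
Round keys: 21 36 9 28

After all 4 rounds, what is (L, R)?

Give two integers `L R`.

Answer: 24 237

Derivation:
Round 1 (k=21): L=65 R=185
Round 2 (k=36): L=185 R=74
Round 3 (k=9): L=74 R=24
Round 4 (k=28): L=24 R=237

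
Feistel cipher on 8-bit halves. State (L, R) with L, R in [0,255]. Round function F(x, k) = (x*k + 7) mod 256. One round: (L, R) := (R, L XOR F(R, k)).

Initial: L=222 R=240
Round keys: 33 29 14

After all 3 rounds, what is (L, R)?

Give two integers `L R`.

Answer: 92 38

Derivation:
Round 1 (k=33): L=240 R=41
Round 2 (k=29): L=41 R=92
Round 3 (k=14): L=92 R=38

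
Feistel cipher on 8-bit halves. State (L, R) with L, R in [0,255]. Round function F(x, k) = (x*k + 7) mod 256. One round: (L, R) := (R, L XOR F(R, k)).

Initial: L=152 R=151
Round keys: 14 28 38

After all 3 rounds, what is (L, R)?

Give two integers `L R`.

Round 1 (k=14): L=151 R=209
Round 2 (k=28): L=209 R=116
Round 3 (k=38): L=116 R=238

Answer: 116 238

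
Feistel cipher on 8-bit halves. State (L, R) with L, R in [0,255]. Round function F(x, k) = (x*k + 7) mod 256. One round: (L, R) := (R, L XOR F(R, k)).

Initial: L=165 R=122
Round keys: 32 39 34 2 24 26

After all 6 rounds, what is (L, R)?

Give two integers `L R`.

Answer: 144 125

Derivation:
Round 1 (k=32): L=122 R=226
Round 2 (k=39): L=226 R=15
Round 3 (k=34): L=15 R=231
Round 4 (k=2): L=231 R=218
Round 5 (k=24): L=218 R=144
Round 6 (k=26): L=144 R=125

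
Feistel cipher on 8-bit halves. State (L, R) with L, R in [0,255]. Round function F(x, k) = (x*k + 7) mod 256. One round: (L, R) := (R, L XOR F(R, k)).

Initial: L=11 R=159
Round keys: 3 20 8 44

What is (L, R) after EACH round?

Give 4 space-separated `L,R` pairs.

Round 1 (k=3): L=159 R=239
Round 2 (k=20): L=239 R=44
Round 3 (k=8): L=44 R=136
Round 4 (k=44): L=136 R=75

Answer: 159,239 239,44 44,136 136,75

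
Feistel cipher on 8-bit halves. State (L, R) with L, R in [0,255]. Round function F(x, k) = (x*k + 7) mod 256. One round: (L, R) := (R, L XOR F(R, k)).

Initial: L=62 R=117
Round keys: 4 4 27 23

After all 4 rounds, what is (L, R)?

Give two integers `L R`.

Answer: 196 77

Derivation:
Round 1 (k=4): L=117 R=229
Round 2 (k=4): L=229 R=238
Round 3 (k=27): L=238 R=196
Round 4 (k=23): L=196 R=77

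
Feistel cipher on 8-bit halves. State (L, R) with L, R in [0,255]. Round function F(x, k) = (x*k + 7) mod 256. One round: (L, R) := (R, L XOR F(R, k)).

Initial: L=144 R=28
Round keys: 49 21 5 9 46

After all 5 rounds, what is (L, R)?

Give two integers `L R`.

Answer: 43 171

Derivation:
Round 1 (k=49): L=28 R=243
Round 2 (k=21): L=243 R=234
Round 3 (k=5): L=234 R=106
Round 4 (k=9): L=106 R=43
Round 5 (k=46): L=43 R=171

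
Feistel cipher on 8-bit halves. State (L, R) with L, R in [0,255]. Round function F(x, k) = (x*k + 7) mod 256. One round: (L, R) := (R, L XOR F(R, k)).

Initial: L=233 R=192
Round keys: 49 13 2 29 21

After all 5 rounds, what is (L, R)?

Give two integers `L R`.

Round 1 (k=49): L=192 R=46
Round 2 (k=13): L=46 R=157
Round 3 (k=2): L=157 R=111
Round 4 (k=29): L=111 R=7
Round 5 (k=21): L=7 R=245

Answer: 7 245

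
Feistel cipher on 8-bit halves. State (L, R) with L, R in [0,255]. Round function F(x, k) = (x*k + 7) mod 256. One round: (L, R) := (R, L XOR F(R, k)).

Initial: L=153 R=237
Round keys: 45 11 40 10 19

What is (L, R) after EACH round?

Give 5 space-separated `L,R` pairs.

Round 1 (k=45): L=237 R=41
Round 2 (k=11): L=41 R=39
Round 3 (k=40): L=39 R=54
Round 4 (k=10): L=54 R=4
Round 5 (k=19): L=4 R=101

Answer: 237,41 41,39 39,54 54,4 4,101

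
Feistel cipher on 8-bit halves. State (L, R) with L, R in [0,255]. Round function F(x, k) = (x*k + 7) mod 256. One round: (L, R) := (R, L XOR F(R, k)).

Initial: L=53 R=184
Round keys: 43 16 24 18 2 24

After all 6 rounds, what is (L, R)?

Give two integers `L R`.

Answer: 246 201

Derivation:
Round 1 (k=43): L=184 R=218
Round 2 (k=16): L=218 R=31
Round 3 (k=24): L=31 R=53
Round 4 (k=18): L=53 R=222
Round 5 (k=2): L=222 R=246
Round 6 (k=24): L=246 R=201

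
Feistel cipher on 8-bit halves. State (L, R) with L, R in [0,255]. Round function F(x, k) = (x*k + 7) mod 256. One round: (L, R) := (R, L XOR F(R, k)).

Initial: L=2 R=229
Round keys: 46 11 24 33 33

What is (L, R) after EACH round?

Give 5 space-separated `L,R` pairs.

Answer: 229,47 47,233 233,240 240,30 30,21

Derivation:
Round 1 (k=46): L=229 R=47
Round 2 (k=11): L=47 R=233
Round 3 (k=24): L=233 R=240
Round 4 (k=33): L=240 R=30
Round 5 (k=33): L=30 R=21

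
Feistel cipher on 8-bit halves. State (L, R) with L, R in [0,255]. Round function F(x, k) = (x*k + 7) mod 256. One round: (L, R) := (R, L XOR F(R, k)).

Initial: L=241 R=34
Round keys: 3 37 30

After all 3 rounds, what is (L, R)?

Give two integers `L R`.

Round 1 (k=3): L=34 R=156
Round 2 (k=37): L=156 R=177
Round 3 (k=30): L=177 R=89

Answer: 177 89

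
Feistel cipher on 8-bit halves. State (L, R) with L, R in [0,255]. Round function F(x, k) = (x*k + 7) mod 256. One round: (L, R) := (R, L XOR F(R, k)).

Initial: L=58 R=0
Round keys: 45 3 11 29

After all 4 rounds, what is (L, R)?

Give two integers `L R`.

Answer: 12 221

Derivation:
Round 1 (k=45): L=0 R=61
Round 2 (k=3): L=61 R=190
Round 3 (k=11): L=190 R=12
Round 4 (k=29): L=12 R=221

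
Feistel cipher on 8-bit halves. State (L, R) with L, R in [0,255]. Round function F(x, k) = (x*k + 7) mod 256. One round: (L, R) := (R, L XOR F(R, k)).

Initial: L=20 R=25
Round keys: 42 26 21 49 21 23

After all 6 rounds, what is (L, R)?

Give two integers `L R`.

Answer: 22 24

Derivation:
Round 1 (k=42): L=25 R=53
Round 2 (k=26): L=53 R=112
Round 3 (k=21): L=112 R=2
Round 4 (k=49): L=2 R=25
Round 5 (k=21): L=25 R=22
Round 6 (k=23): L=22 R=24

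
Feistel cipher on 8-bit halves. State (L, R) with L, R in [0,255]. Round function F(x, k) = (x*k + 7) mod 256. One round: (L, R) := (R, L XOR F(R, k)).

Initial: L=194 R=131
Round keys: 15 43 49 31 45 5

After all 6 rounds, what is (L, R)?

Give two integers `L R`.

Round 1 (k=15): L=131 R=118
Round 2 (k=43): L=118 R=90
Round 3 (k=49): L=90 R=55
Round 4 (k=31): L=55 R=234
Round 5 (k=45): L=234 R=30
Round 6 (k=5): L=30 R=119

Answer: 30 119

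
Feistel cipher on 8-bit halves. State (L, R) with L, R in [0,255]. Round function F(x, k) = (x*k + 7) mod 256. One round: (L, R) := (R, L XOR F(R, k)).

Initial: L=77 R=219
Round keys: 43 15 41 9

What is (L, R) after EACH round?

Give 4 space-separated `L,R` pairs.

Round 1 (k=43): L=219 R=157
Round 2 (k=15): L=157 R=225
Round 3 (k=41): L=225 R=141
Round 4 (k=9): L=141 R=29

Answer: 219,157 157,225 225,141 141,29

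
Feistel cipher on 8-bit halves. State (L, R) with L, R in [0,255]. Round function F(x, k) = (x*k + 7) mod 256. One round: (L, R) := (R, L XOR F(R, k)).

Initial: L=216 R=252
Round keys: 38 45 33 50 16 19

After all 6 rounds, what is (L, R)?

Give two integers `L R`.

Round 1 (k=38): L=252 R=183
Round 2 (k=45): L=183 R=206
Round 3 (k=33): L=206 R=34
Round 4 (k=50): L=34 R=101
Round 5 (k=16): L=101 R=117
Round 6 (k=19): L=117 R=211

Answer: 117 211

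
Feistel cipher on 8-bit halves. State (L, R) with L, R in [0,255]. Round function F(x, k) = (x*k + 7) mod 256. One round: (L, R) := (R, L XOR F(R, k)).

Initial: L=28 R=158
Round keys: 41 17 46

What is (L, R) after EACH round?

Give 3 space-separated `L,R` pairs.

Answer: 158,73 73,126 126,226

Derivation:
Round 1 (k=41): L=158 R=73
Round 2 (k=17): L=73 R=126
Round 3 (k=46): L=126 R=226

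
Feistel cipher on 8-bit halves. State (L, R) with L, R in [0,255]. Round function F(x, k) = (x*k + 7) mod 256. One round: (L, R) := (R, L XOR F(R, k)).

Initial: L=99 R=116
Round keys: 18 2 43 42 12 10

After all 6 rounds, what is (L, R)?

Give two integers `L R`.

Answer: 59 193

Derivation:
Round 1 (k=18): L=116 R=76
Round 2 (k=2): L=76 R=235
Round 3 (k=43): L=235 R=204
Round 4 (k=42): L=204 R=148
Round 5 (k=12): L=148 R=59
Round 6 (k=10): L=59 R=193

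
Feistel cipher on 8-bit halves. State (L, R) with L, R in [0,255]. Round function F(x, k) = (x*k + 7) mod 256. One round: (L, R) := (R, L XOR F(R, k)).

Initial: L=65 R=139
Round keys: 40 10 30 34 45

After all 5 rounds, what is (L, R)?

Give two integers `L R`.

Round 1 (k=40): L=139 R=254
Round 2 (k=10): L=254 R=120
Round 3 (k=30): L=120 R=233
Round 4 (k=34): L=233 R=129
Round 5 (k=45): L=129 R=93

Answer: 129 93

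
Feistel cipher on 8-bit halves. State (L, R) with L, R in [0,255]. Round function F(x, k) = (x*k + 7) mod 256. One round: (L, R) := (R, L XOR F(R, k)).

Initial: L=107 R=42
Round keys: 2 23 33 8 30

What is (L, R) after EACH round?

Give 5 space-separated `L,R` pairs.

Answer: 42,48 48,125 125,20 20,218 218,135

Derivation:
Round 1 (k=2): L=42 R=48
Round 2 (k=23): L=48 R=125
Round 3 (k=33): L=125 R=20
Round 4 (k=8): L=20 R=218
Round 5 (k=30): L=218 R=135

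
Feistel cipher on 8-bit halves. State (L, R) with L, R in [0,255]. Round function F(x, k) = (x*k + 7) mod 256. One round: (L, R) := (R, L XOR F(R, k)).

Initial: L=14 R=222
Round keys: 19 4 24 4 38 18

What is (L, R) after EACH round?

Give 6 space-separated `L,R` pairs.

Round 1 (k=19): L=222 R=143
Round 2 (k=4): L=143 R=157
Round 3 (k=24): L=157 R=48
Round 4 (k=4): L=48 R=90
Round 5 (k=38): L=90 R=83
Round 6 (k=18): L=83 R=135

Answer: 222,143 143,157 157,48 48,90 90,83 83,135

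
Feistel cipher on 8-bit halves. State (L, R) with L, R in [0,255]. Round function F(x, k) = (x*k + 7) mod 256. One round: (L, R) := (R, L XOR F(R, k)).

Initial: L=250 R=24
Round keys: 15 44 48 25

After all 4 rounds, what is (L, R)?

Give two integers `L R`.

Round 1 (k=15): L=24 R=149
Round 2 (k=44): L=149 R=187
Round 3 (k=48): L=187 R=130
Round 4 (k=25): L=130 R=2

Answer: 130 2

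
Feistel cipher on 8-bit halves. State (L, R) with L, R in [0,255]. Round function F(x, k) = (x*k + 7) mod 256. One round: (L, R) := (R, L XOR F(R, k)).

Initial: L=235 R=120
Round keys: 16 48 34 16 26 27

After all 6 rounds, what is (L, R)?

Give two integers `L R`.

Answer: 30 153

Derivation:
Round 1 (k=16): L=120 R=108
Round 2 (k=48): L=108 R=63
Round 3 (k=34): L=63 R=9
Round 4 (k=16): L=9 R=168
Round 5 (k=26): L=168 R=30
Round 6 (k=27): L=30 R=153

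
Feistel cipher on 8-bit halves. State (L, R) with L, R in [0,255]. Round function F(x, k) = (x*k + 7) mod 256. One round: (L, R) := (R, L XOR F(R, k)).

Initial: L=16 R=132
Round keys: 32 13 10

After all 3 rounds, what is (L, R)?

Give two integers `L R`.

Answer: 54 180

Derivation:
Round 1 (k=32): L=132 R=151
Round 2 (k=13): L=151 R=54
Round 3 (k=10): L=54 R=180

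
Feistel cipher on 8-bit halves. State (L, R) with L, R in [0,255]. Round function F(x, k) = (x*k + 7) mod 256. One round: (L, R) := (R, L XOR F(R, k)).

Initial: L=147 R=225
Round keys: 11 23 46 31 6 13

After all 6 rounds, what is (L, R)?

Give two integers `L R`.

Round 1 (k=11): L=225 R=33
Round 2 (k=23): L=33 R=31
Round 3 (k=46): L=31 R=184
Round 4 (k=31): L=184 R=80
Round 5 (k=6): L=80 R=95
Round 6 (k=13): L=95 R=138

Answer: 95 138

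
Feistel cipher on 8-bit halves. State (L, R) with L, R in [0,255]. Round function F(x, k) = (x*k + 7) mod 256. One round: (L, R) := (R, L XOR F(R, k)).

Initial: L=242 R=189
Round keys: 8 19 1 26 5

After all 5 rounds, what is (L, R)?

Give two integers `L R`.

Round 1 (k=8): L=189 R=29
Round 2 (k=19): L=29 R=147
Round 3 (k=1): L=147 R=135
Round 4 (k=26): L=135 R=46
Round 5 (k=5): L=46 R=106

Answer: 46 106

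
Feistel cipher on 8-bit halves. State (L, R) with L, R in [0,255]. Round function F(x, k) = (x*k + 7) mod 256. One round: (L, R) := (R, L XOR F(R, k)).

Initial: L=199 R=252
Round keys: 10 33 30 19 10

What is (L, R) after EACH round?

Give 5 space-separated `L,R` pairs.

Answer: 252,24 24,227 227,185 185,33 33,232

Derivation:
Round 1 (k=10): L=252 R=24
Round 2 (k=33): L=24 R=227
Round 3 (k=30): L=227 R=185
Round 4 (k=19): L=185 R=33
Round 5 (k=10): L=33 R=232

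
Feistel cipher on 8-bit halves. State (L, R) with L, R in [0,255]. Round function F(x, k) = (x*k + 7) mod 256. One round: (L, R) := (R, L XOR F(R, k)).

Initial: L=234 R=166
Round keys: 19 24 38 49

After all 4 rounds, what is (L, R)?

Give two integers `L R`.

Round 1 (k=19): L=166 R=179
Round 2 (k=24): L=179 R=105
Round 3 (k=38): L=105 R=46
Round 4 (k=49): L=46 R=188

Answer: 46 188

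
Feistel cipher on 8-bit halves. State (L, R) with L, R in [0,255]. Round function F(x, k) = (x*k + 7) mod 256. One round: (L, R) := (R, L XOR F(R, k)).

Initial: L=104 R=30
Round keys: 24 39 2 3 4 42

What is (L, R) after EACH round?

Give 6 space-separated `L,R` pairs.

Answer: 30,191 191,62 62,60 60,133 133,39 39,232

Derivation:
Round 1 (k=24): L=30 R=191
Round 2 (k=39): L=191 R=62
Round 3 (k=2): L=62 R=60
Round 4 (k=3): L=60 R=133
Round 5 (k=4): L=133 R=39
Round 6 (k=42): L=39 R=232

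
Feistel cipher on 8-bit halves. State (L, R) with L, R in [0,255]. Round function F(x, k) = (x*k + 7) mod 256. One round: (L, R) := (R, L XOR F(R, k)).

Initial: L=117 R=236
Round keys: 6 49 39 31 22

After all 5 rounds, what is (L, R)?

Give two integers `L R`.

Answer: 2 203

Derivation:
Round 1 (k=6): L=236 R=250
Round 2 (k=49): L=250 R=13
Round 3 (k=39): L=13 R=248
Round 4 (k=31): L=248 R=2
Round 5 (k=22): L=2 R=203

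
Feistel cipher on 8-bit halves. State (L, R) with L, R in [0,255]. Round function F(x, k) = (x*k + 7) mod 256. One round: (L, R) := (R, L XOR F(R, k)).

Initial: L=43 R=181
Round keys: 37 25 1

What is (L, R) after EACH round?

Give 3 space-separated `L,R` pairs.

Round 1 (k=37): L=181 R=27
Round 2 (k=25): L=27 R=31
Round 3 (k=1): L=31 R=61

Answer: 181,27 27,31 31,61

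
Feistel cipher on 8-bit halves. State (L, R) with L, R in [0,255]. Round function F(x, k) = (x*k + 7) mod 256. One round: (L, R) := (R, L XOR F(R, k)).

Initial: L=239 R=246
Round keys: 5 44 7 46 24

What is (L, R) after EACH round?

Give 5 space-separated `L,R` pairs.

Answer: 246,58 58,9 9,124 124,70 70,235

Derivation:
Round 1 (k=5): L=246 R=58
Round 2 (k=44): L=58 R=9
Round 3 (k=7): L=9 R=124
Round 4 (k=46): L=124 R=70
Round 5 (k=24): L=70 R=235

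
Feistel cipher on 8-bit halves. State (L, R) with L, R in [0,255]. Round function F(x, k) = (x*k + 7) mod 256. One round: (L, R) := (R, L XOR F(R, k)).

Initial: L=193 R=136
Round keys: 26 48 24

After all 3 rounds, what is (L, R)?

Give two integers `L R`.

Round 1 (k=26): L=136 R=22
Round 2 (k=48): L=22 R=175
Round 3 (k=24): L=175 R=121

Answer: 175 121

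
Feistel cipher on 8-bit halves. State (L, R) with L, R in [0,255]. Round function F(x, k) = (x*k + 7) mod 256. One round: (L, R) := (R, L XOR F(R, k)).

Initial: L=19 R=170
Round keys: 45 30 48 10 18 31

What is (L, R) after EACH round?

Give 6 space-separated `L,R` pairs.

Round 1 (k=45): L=170 R=250
Round 2 (k=30): L=250 R=249
Round 3 (k=48): L=249 R=77
Round 4 (k=10): L=77 R=240
Round 5 (k=18): L=240 R=170
Round 6 (k=31): L=170 R=109

Answer: 170,250 250,249 249,77 77,240 240,170 170,109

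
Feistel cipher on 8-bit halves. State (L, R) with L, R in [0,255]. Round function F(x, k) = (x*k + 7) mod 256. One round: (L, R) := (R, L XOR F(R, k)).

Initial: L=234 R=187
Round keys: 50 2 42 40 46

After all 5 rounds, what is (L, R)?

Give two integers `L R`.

Round 1 (k=50): L=187 R=103
Round 2 (k=2): L=103 R=110
Round 3 (k=42): L=110 R=116
Round 4 (k=40): L=116 R=73
Round 5 (k=46): L=73 R=81

Answer: 73 81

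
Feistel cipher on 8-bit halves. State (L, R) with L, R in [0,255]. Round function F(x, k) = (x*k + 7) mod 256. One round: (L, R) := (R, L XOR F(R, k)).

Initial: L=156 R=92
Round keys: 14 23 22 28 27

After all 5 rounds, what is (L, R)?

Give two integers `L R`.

Round 1 (k=14): L=92 R=147
Round 2 (k=23): L=147 R=96
Round 3 (k=22): L=96 R=212
Round 4 (k=28): L=212 R=87
Round 5 (k=27): L=87 R=224

Answer: 87 224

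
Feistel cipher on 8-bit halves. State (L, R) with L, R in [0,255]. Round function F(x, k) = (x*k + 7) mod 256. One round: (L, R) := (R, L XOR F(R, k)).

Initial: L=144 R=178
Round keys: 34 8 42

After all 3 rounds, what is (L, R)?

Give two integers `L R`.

Round 1 (k=34): L=178 R=59
Round 2 (k=8): L=59 R=109
Round 3 (k=42): L=109 R=210

Answer: 109 210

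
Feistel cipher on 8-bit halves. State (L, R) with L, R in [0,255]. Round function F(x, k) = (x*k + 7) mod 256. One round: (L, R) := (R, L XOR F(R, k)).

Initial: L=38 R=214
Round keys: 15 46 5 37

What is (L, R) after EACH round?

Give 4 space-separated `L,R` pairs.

Answer: 214,183 183,63 63,245 245,79

Derivation:
Round 1 (k=15): L=214 R=183
Round 2 (k=46): L=183 R=63
Round 3 (k=5): L=63 R=245
Round 4 (k=37): L=245 R=79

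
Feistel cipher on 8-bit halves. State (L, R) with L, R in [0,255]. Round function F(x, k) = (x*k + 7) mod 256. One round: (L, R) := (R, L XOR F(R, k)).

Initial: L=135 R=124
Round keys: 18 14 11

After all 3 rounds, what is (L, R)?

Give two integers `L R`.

Answer: 107 152

Derivation:
Round 1 (k=18): L=124 R=56
Round 2 (k=14): L=56 R=107
Round 3 (k=11): L=107 R=152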